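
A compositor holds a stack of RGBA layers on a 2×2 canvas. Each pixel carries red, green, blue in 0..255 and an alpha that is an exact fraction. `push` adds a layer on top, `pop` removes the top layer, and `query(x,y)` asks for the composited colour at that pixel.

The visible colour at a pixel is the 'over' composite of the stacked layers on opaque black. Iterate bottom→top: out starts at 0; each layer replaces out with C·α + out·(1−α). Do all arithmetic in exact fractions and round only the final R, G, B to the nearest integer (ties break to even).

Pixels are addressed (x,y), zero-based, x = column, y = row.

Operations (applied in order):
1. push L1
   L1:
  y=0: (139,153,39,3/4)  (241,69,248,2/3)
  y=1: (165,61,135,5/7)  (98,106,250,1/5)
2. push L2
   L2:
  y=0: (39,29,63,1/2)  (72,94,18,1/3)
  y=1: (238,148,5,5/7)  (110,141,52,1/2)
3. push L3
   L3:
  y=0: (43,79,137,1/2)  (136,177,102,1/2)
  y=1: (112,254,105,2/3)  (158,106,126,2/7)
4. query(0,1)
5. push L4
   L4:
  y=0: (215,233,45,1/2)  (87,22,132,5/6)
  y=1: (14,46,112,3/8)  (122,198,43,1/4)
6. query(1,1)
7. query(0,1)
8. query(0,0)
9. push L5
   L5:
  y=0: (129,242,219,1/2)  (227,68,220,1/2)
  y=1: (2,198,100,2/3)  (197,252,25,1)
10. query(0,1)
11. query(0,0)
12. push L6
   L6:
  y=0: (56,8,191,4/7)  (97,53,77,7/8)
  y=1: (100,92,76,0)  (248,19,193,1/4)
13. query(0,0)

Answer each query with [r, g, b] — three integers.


(0,1) stack=L1,L2,L3; from [0,0,0]:
+L1 (α=5/7) → [825/7, 305/7, 675/7]
+L2 (α=5/7) → [9980/49, 5790/49, 1525/49]
+L3 (α=2/3) → [20956/147, 30682/147, 11815/147]
→ [143, 209, 80]

query (1,1) [L1,L2,L3,L4] — begin 0,0,0
+L1 (α=1/5) → [98/5, 106/5, 50]
+L2 (α=1/2) → [324/5, 811/10, 51]
+L3 (α=2/7) → [640/7, 1235/14, 507/7]
+L4 (α=1/4) → [1387/14, 6477/56, 911/14]
→ [99, 116, 65]

at x=0,y=1 over L1,L2,L3,L4:
+L1 (α=5/7) → [825/7, 305/7, 675/7]
+L2 (α=5/7) → [9980/49, 5790/49, 1525/49]
+L3 (α=2/3) → [20956/147, 30682/147, 11815/147]
+L4 (α=3/8) → [55477/588, 21712/147, 108467/1176]
→ [94, 148, 92]

(0,0) stack=L1,L2,L3,L4; from [0,0,0]:
L1 α=3/4: [417/4, 459/4, 117/4]
L2 α=1/2: [573/8, 575/8, 369/8]
L3 α=1/2: [917/16, 1207/16, 1465/16]
L4 α=1/2: [4357/32, 4935/32, 2185/32]
→ [136, 154, 68]

(0,1) stack=L1,L2,L3,L4,L5; from [0,0,0]:
L1 α=5/7: [825/7, 305/7, 675/7]
L2 α=5/7: [9980/49, 5790/49, 1525/49]
L3 α=2/3: [20956/147, 30682/147, 11815/147]
L4 α=3/8: [55477/588, 21712/147, 108467/1176]
L5 α=2/3: [57829/1764, 79924/441, 343667/3528]
→ [33, 181, 97]

query (0,0) [L1,L2,L3,L4,L5] — begin 0,0,0
L1 α=3/4: [417/4, 459/4, 117/4]
L2 α=1/2: [573/8, 575/8, 369/8]
L3 α=1/2: [917/16, 1207/16, 1465/16]
L4 α=1/2: [4357/32, 4935/32, 2185/32]
L5 α=1/2: [8485/64, 12679/64, 9193/64]
→ [133, 198, 144]

query (0,0) [L1,L2,L3,L4,L5,L6] — begin 0,0,0
L1 α=3/4: [417/4, 459/4, 117/4]
L2 α=1/2: [573/8, 575/8, 369/8]
L3 α=1/2: [917/16, 1207/16, 1465/16]
L4 α=1/2: [4357/32, 4935/32, 2185/32]
L5 α=1/2: [8485/64, 12679/64, 9193/64]
L6 α=4/7: [39791/448, 40085/448, 10925/64]
→ [89, 89, 171]


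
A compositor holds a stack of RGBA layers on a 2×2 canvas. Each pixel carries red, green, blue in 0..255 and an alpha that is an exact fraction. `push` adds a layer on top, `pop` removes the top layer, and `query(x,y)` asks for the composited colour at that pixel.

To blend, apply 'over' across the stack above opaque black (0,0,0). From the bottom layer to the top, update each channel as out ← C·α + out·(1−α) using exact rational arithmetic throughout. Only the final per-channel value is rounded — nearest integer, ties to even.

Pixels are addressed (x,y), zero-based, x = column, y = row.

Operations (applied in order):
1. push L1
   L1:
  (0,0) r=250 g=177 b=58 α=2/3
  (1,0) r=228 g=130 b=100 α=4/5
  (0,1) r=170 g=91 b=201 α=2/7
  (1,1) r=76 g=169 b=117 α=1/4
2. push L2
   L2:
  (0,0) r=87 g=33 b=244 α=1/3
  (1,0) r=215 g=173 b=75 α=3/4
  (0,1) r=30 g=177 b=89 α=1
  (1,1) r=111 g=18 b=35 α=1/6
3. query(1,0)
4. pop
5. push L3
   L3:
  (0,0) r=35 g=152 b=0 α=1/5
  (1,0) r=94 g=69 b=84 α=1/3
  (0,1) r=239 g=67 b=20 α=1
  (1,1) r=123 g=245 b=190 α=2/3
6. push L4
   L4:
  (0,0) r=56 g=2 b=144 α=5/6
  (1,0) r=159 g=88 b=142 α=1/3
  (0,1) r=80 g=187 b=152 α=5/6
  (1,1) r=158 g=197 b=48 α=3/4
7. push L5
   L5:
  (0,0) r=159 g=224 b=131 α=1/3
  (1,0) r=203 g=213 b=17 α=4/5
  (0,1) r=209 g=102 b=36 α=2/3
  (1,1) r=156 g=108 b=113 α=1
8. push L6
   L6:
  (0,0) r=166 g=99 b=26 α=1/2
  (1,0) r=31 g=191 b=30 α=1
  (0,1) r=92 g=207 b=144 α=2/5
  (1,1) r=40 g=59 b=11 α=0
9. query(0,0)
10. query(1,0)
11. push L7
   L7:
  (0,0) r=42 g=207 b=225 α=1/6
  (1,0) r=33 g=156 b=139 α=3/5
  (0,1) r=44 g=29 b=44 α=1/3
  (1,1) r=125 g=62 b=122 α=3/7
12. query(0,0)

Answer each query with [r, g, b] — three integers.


at x=1,y=0 over L1,L2:
after L1 α=4/5: [912/5, 104, 80]
after L2 α=3/4: [4137/20, 623/4, 305/4]
= [207, 156, 76]

at x=0,y=0 over L1,L3,L4,L5,L6:
after L1 α=2/3: [500/3, 118, 116/3]
after L3 α=1/5: [421/3, 624/5, 464/15]
after L4 α=5/6: [1261/18, 337/15, 5632/45]
after L5 α=1/3: [2692/27, 4034/45, 17159/135]
after L6 α=1/2: [3587/27, 8489/90, 20669/270]
→ [133, 94, 77]

at x=1,y=0 over L1,L3,L4,L5,L6:
L1 α=4/5: [912/5, 104, 80]
L3 α=1/3: [2294/15, 277/3, 244/3]
L4 α=1/3: [6973/45, 818/9, 914/9]
L5 α=4/5: [43513/225, 8486/45, 1526/45]
L6 α=1: [31, 191, 30]
→ [31, 191, 30]

at x=0,y=0 over L1,L3,L4,L5,L6,L7:
+L1 (α=2/3) → [500/3, 118, 116/3]
+L3 (α=1/5) → [421/3, 624/5, 464/15]
+L4 (α=5/6) → [1261/18, 337/15, 5632/45]
+L5 (α=1/3) → [2692/27, 4034/45, 17159/135]
+L6 (α=1/2) → [3587/27, 8489/90, 20669/270]
+L7 (α=1/6) → [19069/162, 12215/108, 32819/324]
= [118, 113, 101]


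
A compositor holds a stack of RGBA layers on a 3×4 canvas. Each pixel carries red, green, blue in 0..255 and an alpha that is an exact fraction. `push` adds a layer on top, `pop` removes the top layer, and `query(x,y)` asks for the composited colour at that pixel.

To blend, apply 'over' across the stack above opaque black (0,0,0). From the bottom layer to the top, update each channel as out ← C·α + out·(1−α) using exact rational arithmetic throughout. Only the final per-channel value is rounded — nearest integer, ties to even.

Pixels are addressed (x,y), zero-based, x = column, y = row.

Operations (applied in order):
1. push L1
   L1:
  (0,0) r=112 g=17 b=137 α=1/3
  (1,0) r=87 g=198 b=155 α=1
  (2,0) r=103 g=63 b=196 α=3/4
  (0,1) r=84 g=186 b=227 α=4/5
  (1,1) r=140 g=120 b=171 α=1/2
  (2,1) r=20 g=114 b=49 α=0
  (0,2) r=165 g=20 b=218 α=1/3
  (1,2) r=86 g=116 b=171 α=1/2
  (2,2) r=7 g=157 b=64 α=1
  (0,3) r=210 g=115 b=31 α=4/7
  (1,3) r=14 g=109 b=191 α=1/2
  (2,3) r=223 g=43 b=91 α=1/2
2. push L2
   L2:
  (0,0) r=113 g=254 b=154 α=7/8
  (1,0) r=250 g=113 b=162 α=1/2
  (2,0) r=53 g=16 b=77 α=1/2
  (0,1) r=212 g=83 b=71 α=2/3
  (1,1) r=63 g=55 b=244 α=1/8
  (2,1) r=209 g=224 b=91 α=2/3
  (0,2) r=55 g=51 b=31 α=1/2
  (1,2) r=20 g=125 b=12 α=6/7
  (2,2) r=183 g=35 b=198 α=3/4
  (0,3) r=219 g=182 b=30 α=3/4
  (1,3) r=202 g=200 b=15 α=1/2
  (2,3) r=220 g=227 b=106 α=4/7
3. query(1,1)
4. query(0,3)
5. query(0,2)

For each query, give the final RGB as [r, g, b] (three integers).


query (1,1) [L1,L2] — begin 0,0,0
after L1 α=1/2: [70, 60, 171/2]
after L2 α=1/8: [553/8, 475/8, 1685/16]
rounded: [69, 59, 105]

query (0,3) [L1,L2] — begin 0,0,0
L1 α=4/7: [120, 460/7, 124/7]
L2 α=3/4: [777/4, 2141/14, 377/14]
rounded: [194, 153, 27]

at x=0,y=2 over L1,L2:
after L1 α=1/3: [55, 20/3, 218/3]
after L2 α=1/2: [55, 173/6, 311/6]
→ [55, 29, 52]


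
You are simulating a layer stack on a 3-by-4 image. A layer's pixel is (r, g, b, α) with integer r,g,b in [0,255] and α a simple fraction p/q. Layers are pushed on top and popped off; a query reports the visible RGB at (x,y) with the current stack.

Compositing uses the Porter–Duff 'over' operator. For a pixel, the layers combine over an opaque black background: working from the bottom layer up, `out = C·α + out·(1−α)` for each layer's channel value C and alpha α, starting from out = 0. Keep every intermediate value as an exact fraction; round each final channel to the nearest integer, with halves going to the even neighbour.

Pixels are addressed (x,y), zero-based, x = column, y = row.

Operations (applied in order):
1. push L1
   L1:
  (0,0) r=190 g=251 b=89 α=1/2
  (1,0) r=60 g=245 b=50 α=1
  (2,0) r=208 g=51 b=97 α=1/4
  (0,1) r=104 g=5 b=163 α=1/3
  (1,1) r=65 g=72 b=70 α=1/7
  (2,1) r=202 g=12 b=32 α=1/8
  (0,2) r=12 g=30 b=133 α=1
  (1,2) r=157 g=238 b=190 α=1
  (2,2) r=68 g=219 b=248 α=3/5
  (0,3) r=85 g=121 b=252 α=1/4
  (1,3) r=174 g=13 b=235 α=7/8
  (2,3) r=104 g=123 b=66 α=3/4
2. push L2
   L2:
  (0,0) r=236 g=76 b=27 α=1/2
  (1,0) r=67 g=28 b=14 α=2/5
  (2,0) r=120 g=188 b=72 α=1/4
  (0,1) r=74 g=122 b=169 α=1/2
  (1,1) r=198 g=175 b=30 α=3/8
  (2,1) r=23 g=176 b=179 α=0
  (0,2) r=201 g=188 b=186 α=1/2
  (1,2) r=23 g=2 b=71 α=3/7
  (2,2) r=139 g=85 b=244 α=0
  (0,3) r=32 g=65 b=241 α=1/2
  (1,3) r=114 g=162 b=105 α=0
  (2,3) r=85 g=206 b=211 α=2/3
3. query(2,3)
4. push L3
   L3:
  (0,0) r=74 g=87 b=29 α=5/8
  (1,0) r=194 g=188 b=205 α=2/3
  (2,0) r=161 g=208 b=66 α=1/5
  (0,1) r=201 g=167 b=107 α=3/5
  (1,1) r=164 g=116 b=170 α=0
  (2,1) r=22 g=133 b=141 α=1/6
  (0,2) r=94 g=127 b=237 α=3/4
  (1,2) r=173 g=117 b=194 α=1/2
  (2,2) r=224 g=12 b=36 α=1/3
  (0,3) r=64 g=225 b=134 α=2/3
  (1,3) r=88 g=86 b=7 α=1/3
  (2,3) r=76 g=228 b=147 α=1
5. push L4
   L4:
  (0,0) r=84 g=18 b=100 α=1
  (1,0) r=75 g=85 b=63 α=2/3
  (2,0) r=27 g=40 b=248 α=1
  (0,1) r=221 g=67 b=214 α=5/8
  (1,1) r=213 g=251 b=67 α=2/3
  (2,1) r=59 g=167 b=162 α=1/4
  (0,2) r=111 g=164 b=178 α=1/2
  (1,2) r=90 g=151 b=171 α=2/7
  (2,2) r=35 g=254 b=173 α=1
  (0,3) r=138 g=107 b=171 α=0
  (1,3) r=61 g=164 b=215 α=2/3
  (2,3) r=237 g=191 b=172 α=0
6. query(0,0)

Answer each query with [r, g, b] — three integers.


at x=2,y=3 over L1,L2:
L1 α=3/4: [78, 369/4, 99/2]
L2 α=2/3: [248/3, 2017/12, 943/6]
rounded: [83, 168, 157]

at x=0,y=0 over L1,L2,L3,L4:
L1 α=1/2: [95, 251/2, 89/2]
L2 α=1/2: [331/2, 403/4, 143/4]
L3 α=5/8: [1733/16, 2949/32, 1009/32]
L4 α=1: [84, 18, 100]
= [84, 18, 100]


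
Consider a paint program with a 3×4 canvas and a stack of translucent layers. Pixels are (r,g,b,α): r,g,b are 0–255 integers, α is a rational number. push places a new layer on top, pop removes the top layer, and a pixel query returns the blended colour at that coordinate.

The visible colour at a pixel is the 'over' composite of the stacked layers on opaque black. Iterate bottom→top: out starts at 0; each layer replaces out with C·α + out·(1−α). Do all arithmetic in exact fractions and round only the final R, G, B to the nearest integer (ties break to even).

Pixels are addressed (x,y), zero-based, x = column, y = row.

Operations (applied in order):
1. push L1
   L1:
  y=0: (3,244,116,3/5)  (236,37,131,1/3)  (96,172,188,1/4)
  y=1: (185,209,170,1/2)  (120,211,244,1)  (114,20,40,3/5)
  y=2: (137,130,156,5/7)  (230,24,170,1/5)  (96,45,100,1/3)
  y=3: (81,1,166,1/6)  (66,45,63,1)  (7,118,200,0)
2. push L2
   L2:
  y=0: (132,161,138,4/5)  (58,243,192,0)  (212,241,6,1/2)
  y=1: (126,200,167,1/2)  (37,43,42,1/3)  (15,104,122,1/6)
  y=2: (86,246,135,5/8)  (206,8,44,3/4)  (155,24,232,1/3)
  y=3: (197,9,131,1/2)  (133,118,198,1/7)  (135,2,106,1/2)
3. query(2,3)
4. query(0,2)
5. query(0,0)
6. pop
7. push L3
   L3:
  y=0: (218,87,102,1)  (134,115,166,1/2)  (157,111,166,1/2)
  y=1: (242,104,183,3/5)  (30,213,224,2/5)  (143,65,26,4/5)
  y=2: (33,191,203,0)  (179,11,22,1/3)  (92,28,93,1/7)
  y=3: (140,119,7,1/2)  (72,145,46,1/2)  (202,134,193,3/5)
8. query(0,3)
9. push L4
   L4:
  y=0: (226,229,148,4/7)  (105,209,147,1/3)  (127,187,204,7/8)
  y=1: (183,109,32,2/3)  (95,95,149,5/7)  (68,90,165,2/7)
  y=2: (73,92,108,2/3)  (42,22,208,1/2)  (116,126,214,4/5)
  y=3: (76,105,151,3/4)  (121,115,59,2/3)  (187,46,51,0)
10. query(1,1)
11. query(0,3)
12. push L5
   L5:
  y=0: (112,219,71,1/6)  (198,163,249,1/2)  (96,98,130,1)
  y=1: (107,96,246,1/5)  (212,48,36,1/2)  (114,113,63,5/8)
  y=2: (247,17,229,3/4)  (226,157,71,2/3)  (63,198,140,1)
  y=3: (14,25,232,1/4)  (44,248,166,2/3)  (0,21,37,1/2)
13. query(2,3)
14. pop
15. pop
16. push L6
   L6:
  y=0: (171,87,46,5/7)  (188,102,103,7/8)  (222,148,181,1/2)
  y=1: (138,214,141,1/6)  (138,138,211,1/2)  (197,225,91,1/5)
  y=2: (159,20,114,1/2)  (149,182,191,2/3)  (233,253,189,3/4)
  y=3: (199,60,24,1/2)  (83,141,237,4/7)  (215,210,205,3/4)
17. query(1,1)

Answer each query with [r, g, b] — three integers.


at x=2,y=3 over L1,L2:
+L1 (α=0) → [0, 0, 0]
+L2 (α=1/2) → [135/2, 1, 53]
= [68, 1, 53]

at x=0,y=2 over L1,L2:
+L1 (α=5/7) → [685/7, 650/7, 780/7]
+L2 (α=5/8) → [5065/56, 1320/7, 7065/56]
rounded: [90, 189, 126]

(0,0) stack=L1,L2; from [0,0,0]:
L1 α=3/5: [9/5, 732/5, 348/5]
L2 α=4/5: [2649/25, 3952/25, 3108/25]
rounded: [106, 158, 124]

(0,3) stack=L1,L3; from [0,0,0]:
after L1 α=1/6: [27/2, 1/6, 83/3]
after L3 α=1/2: [307/4, 715/12, 52/3]
= [77, 60, 17]

query (1,1) [L1,L3,L4] — begin 0,0,0
L1 α=1: [120, 211, 244]
L3 α=2/5: [84, 1059/5, 236]
L4 α=5/7: [643/7, 4493/35, 1217/7]
= [92, 128, 174]

at x=0,y=3 over L1,L3,L4:
L1 α=1/6: [27/2, 1/6, 83/3]
L3 α=1/2: [307/4, 715/12, 52/3]
L4 α=3/4: [1219/16, 4495/48, 1411/12]
→ [76, 94, 118]

query (2,3) [L1,L3,L4,L5] — begin 0,0,0
+L1 (α=0) → [0, 0, 0]
+L3 (α=3/5) → [606/5, 402/5, 579/5]
+L4 (α=0) → [606/5, 402/5, 579/5]
+L5 (α=1/2) → [303/5, 507/10, 382/5]
rounded: [61, 51, 76]

(1,1) stack=L1,L3,L6; from [0,0,0]:
after L1 α=1: [120, 211, 244]
after L3 α=2/5: [84, 1059/5, 236]
after L6 α=1/2: [111, 1749/10, 447/2]
→ [111, 175, 224]


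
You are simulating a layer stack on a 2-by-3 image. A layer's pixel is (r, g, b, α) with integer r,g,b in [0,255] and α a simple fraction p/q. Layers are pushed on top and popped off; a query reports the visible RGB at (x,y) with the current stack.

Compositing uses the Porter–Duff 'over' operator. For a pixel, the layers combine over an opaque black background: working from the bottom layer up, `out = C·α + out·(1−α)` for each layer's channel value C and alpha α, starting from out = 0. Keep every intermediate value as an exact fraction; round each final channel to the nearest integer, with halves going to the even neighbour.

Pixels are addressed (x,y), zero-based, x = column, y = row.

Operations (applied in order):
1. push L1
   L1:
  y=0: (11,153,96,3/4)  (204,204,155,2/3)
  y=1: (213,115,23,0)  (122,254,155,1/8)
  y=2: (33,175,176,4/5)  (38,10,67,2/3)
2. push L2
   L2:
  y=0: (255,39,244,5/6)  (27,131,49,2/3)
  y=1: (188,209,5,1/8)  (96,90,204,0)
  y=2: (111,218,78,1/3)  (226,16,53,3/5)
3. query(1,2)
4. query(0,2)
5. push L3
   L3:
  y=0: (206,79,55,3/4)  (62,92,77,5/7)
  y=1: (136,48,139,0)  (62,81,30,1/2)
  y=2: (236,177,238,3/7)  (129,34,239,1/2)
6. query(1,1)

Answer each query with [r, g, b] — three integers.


query (1,2) [L1,L2] — begin 0,0,0
after L1 α=2/3: [76/3, 20/3, 134/3]
after L2 α=3/5: [2186/15, 184/15, 149/3]
→ [146, 12, 50]

query (0,2) [L1,L2] — begin 0,0,0
+L1 (α=4/5) → [132/5, 140, 704/5]
+L2 (α=1/3) → [273/5, 166, 1798/15]
= [55, 166, 120]

query (1,1) [L1,L2,L3] — begin 0,0,0
after L1 α=1/8: [61/4, 127/4, 155/8]
after L2 α=0: [61/4, 127/4, 155/8]
after L3 α=1/2: [309/8, 451/8, 395/16]
rounded: [39, 56, 25]


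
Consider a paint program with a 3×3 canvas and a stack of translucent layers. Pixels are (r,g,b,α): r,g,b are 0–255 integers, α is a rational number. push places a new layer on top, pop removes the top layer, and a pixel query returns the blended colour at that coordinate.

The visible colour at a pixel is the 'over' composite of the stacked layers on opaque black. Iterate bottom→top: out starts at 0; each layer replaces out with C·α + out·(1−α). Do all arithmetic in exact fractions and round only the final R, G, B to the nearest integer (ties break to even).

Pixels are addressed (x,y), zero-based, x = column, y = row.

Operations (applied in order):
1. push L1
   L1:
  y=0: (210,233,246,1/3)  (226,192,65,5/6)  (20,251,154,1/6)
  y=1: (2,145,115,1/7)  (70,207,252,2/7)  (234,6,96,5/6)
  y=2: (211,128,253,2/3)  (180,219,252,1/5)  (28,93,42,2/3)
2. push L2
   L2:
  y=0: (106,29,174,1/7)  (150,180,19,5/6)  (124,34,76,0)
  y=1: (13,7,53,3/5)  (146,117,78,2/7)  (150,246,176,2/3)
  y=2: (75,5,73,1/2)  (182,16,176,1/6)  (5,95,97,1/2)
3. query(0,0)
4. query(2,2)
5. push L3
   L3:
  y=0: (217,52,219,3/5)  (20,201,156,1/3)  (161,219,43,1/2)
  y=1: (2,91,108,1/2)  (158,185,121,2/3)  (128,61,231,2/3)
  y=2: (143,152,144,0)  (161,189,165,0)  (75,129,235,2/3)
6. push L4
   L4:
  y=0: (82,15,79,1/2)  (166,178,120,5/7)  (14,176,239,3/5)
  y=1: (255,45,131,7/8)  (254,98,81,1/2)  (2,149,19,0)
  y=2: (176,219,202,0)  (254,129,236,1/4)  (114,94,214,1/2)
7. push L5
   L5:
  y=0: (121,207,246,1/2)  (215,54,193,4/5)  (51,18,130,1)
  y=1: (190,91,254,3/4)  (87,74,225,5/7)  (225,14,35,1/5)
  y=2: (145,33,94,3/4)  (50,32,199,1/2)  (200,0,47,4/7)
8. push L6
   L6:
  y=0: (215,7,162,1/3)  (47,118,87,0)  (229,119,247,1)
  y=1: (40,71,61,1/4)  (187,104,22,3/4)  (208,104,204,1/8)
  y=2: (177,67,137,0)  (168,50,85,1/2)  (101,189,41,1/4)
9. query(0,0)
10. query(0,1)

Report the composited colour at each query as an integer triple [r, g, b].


(0,0) stack=L1,L2; from [0,0,0]:
L1 α=1/3: [70, 233/3, 82]
L2 α=1/7: [526/7, 495/7, 666/7]
rounded: [75, 71, 95]

query (2,2) [L1,L2] — begin 0,0,0
+L1 (α=2/3) → [56/3, 62, 28]
+L2 (α=1/2) → [71/6, 157/2, 125/2]
= [12, 78, 62]

(0,0) stack=L1,L2,L3,L4,L5,L6; from [0,0,0]:
after L1 α=1/3: [70, 233/3, 82]
after L2 α=1/7: [526/7, 495/7, 666/7]
after L3 α=3/5: [5609/35, 2082/35, 5931/35]
after L4 α=1/2: [8479/70, 2607/70, 4348/35]
after L5 α=1/2: [16949/140, 17097/140, 6479/35]
after L6 α=1/3: [31999/210, 17587/210, 18628/105]
rounded: [152, 84, 177]

at x=0,y=1 over L1,L2,L3,L4,L5,L6:
+L1 (α=1/7) → [2/7, 145/7, 115/7]
+L2 (α=3/5) → [277/35, 437/35, 1343/35]
+L3 (α=1/2) → [347/70, 1811/35, 5123/70]
+L4 (α=7/8) → [125297/560, 3209/70, 69313/560]
+L5 (α=3/4) → [444497/2240, 22319/280, 496033/2240]
+L6 (α=1/4) → [1423091/8960, 86837/1120, 1624739/8960]
= [159, 78, 181]


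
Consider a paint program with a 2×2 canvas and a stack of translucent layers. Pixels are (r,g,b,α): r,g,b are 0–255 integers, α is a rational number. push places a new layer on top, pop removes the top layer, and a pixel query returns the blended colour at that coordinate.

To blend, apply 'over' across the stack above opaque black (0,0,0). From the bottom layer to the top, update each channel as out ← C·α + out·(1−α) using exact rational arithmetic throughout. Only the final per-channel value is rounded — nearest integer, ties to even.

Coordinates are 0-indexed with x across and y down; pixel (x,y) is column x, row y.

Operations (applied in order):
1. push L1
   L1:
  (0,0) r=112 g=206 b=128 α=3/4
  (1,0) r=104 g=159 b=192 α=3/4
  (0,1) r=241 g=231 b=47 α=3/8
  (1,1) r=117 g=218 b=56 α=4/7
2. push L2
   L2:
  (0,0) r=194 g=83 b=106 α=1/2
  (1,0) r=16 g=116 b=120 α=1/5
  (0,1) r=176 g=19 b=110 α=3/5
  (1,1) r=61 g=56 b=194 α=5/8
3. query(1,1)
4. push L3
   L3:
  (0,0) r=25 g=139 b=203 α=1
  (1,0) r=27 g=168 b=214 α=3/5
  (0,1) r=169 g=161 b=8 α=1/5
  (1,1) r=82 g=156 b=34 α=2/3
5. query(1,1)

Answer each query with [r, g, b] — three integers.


(1,1) stack=L1,L2; from [0,0,0]:
after L1 α=4/7: [468/7, 872/7, 32]
after L2 α=5/8: [3539/56, 572/7, 533/4]
rounded: [63, 82, 133]

query (1,1) [L1,L2,L3] — begin 0,0,0
+L1 (α=4/7) → [468/7, 872/7, 32]
+L2 (α=5/8) → [3539/56, 572/7, 533/4]
+L3 (α=2/3) → [4241/56, 2756/21, 805/12]
= [76, 131, 67]


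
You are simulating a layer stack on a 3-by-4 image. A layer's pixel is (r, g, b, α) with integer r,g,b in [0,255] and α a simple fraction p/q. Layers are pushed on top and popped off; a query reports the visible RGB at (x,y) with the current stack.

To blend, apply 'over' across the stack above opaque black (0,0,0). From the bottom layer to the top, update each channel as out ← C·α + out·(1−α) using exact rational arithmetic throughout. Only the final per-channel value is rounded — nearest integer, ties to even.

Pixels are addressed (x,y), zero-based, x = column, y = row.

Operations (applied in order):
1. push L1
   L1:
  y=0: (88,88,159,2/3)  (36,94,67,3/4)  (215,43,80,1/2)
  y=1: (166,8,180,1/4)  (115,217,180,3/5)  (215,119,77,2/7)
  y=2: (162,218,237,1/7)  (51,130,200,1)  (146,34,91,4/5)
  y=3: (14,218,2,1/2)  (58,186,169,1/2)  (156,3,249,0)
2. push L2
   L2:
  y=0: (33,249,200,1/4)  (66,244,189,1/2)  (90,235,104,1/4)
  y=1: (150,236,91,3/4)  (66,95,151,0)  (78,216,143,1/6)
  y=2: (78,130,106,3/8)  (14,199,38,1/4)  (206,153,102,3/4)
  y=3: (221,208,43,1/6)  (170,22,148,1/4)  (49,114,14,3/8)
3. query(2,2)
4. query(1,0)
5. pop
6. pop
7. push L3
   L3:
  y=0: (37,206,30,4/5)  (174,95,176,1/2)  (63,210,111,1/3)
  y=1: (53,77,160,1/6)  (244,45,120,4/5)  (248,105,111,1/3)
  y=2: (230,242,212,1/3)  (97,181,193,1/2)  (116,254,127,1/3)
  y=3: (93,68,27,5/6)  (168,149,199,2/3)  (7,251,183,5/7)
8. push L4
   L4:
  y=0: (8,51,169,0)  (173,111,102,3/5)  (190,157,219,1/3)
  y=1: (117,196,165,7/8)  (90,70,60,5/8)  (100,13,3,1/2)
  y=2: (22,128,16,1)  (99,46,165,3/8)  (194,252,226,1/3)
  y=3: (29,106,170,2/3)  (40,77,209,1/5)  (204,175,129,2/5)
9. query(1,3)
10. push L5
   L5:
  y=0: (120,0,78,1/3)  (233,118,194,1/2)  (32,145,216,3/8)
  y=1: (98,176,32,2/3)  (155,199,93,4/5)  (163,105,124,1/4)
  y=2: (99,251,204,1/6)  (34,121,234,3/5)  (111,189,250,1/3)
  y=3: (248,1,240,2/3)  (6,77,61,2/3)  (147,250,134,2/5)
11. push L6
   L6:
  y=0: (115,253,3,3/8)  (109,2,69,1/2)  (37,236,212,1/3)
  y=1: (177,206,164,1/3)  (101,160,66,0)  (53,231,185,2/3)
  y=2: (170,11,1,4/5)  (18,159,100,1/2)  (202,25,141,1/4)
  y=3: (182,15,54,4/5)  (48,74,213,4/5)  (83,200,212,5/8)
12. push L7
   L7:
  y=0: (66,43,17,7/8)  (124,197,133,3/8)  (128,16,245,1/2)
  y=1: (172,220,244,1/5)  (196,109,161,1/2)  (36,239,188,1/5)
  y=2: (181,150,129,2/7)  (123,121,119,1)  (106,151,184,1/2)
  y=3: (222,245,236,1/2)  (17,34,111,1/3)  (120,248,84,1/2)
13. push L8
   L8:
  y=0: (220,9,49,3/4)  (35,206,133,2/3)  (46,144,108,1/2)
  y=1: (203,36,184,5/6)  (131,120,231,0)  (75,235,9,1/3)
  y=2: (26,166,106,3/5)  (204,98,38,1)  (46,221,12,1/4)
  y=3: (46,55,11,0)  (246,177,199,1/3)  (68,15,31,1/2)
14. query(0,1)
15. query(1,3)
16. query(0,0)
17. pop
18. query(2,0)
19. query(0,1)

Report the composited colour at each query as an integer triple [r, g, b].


at x=2,y=2 over L1,L2:
+L1 (α=4/5) → [584/5, 136/5, 364/5]
+L2 (α=3/4) → [1837/10, 2431/20, 947/10]
rounded: [184, 122, 95]

query (1,0) [L1,L2] — begin 0,0,0
+L1 (α=3/4) → [27, 141/2, 201/4]
+L2 (α=1/2) → [93/2, 629/4, 957/8]
→ [46, 157, 120]

query (1,3) [L3,L4] — begin 0,0,0
+L3 (α=2/3) → [112, 298/3, 398/3]
+L4 (α=1/5) → [488/5, 1423/15, 2219/15]
→ [98, 95, 148]

(0,1) stack=L3,L4,L5,L6,L7,L8; from [0,0,0]:
L3 α=1/6: [53/6, 77/6, 80/3]
L4 α=7/8: [4967/48, 8309/48, 3545/24]
L5 α=2/3: [14375/144, 25205/144, 5081/72]
L6 α=1/3: [27119/216, 40037/216, 10985/108]
L7 α=1/5: [36407/270, 51917/270, 17573/135]
L8 α=5/6: [310457/1620, 100517/1620, 141773/810]
= [192, 62, 175]

(1,3) stack=L3,L4,L5,L6,L7,L8; from [0,0,0]:
L3 α=2/3: [112, 298/3, 398/3]
L4 α=1/5: [488/5, 1423/15, 2219/15]
L5 α=2/3: [548/15, 3733/45, 4049/45]
L6 α=4/5: [3428/75, 17053/225, 42389/225]
L7 α=1/3: [8131/225, 41756/675, 109753/675]
L8 α=1/3: [71612/675, 202987/2025, 353831/2025]
rounded: [106, 100, 175]

query (0,0) [L3,L4,L5,L6,L7,L8] — begin 0,0,0
L3 α=4/5: [148/5, 824/5, 24]
L4 α=0: [148/5, 824/5, 24]
L5 α=1/3: [896/15, 1648/15, 42]
L6 α=3/8: [1931/24, 3925/24, 219/8]
L7 α=7/8: [13019/192, 11149/192, 1171/64]
L8 α=3/4: [139739/768, 16333/768, 10579/256]
→ [182, 21, 41]

(2,0) stack=L3,L4,L5,L6,L7; from [0,0,0]:
L3 α=1/3: [21, 70, 37]
L4 α=1/3: [232/3, 99, 293/3]
L5 α=3/8: [181/3, 465/4, 3409/24]
L6 α=1/3: [473/9, 937/6, 5953/36]
L7 α=1/2: [1625/18, 1033/12, 14773/72]
= [90, 86, 205]

query (0,1) [L3,L4,L5,L6,L7] — begin 0,0,0
L3 α=1/6: [53/6, 77/6, 80/3]
L4 α=7/8: [4967/48, 8309/48, 3545/24]
L5 α=2/3: [14375/144, 25205/144, 5081/72]
L6 α=1/3: [27119/216, 40037/216, 10985/108]
L7 α=1/5: [36407/270, 51917/270, 17573/135]
= [135, 192, 130]


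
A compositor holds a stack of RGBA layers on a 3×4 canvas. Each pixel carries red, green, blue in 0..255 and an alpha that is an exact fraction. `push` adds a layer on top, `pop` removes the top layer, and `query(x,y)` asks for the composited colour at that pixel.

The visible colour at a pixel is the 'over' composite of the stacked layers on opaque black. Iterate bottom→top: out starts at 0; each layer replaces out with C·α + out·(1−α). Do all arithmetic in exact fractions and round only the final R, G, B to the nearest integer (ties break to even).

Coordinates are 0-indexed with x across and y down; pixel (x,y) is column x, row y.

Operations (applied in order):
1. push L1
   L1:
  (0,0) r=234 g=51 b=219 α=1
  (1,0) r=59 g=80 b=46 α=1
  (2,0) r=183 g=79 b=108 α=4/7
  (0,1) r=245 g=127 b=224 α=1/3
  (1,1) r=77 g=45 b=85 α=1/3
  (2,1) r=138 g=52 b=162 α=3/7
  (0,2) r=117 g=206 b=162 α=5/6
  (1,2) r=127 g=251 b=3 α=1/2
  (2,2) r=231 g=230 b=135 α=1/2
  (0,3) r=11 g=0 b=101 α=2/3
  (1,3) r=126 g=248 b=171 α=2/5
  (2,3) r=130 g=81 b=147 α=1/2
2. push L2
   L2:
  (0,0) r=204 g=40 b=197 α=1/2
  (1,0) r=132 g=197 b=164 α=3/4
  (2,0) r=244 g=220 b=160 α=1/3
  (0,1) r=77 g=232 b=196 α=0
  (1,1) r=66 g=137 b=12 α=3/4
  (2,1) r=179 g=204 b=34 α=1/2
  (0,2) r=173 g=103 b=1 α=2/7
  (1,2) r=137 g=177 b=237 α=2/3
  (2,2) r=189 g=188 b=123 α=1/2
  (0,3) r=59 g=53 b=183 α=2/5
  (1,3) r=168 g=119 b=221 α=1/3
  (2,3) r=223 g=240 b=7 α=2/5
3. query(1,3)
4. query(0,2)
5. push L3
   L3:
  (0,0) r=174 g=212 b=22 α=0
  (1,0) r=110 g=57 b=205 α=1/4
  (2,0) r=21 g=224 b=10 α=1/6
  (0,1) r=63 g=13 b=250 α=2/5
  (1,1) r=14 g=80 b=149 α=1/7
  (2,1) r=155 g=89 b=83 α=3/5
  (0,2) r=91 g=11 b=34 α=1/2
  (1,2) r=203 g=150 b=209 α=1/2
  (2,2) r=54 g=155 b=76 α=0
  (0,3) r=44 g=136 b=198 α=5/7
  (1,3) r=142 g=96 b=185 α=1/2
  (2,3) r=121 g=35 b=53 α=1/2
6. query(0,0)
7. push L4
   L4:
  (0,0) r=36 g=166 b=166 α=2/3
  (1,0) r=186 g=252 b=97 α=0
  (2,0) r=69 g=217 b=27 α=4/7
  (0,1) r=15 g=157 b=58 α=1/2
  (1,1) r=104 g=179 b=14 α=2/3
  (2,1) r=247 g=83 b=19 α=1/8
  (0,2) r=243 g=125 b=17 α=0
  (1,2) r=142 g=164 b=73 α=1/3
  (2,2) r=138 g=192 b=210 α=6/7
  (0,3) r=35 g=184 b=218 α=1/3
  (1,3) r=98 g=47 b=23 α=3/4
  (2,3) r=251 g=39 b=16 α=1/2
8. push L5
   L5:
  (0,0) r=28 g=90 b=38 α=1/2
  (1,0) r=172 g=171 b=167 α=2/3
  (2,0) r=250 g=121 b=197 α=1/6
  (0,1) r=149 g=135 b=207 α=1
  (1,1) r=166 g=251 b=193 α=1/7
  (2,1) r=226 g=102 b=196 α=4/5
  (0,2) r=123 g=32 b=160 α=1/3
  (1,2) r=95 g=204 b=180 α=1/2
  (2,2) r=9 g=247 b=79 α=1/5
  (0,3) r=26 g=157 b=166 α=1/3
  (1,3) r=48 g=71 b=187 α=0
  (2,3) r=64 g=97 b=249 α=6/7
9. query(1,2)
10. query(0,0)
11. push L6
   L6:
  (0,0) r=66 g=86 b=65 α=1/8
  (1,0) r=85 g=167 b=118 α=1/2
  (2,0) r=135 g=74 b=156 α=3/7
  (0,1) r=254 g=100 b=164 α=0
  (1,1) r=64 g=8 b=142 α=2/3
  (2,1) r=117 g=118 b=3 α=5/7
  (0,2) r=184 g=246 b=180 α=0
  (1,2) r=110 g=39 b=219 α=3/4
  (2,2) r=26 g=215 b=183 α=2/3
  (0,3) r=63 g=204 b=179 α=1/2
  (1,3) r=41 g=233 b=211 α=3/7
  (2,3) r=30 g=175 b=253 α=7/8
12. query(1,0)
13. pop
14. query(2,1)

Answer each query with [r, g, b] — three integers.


(1,3) stack=L1,L2; from [0,0,0]:
after L1 α=2/5: [252/5, 496/5, 342/5]
after L2 α=1/3: [448/5, 529/5, 1789/15]
→ [90, 106, 119]

(0,2) stack=L1,L2; from [0,0,0]:
+L1 (α=5/6) → [195/2, 515/3, 135]
+L2 (α=2/7) → [1667/14, 3193/21, 677/7]
rounded: [119, 152, 97]

query (0,0) [L1,L2,L3] — begin 0,0,0
+L1 (α=1) → [234, 51, 219]
+L2 (α=1/2) → [219, 91/2, 208]
+L3 (α=0) → [219, 91/2, 208]
→ [219, 46, 208]

query (1,2) [L1,L2,L3,L4,L5] — begin 0,0,0
after L1 α=1/2: [127/2, 251/2, 3/2]
after L2 α=2/3: [225/2, 959/6, 317/2]
after L3 α=1/2: [631/4, 1859/12, 735/4]
after L4 α=1/3: [305/2, 2843/18, 881/6]
after L5 α=1/2: [495/4, 6515/36, 1961/12]
→ [124, 181, 163]

(0,0) stack=L1,L2,L3,L4,L5; from [0,0,0]:
+L1 (α=1) → [234, 51, 219]
+L2 (α=1/2) → [219, 91/2, 208]
+L3 (α=0) → [219, 91/2, 208]
+L4 (α=2/3) → [97, 755/6, 180]
+L5 (α=1/2) → [125/2, 1295/12, 109]
→ [62, 108, 109]

at x=1,y=0 over L1,L2,L3,L4,L5,L6:
+L1 (α=1) → [59, 80, 46]
+L2 (α=3/4) → [455/4, 671/4, 269/2]
+L3 (α=1/4) → [1805/16, 2241/16, 1217/8]
+L4 (α=0) → [1805/16, 2241/16, 1217/8]
+L5 (α=2/3) → [7309/48, 2571/16, 3889/24]
+L6 (α=1/2) → [11389/96, 5243/32, 6721/48]
rounded: [119, 164, 140]

query (2,1) [L1,L2,L3,L4,L5] — begin 0,0,0
after L1 α=3/7: [414/7, 156/7, 486/7]
after L2 α=1/2: [1667/14, 792/7, 362/7]
after L3 α=3/5: [4922/35, 3453/35, 2467/35]
after L4 α=1/8: [6157/40, 967/10, 1281/20]
after L5 α=4/5: [42317/200, 5047/50, 16961/100]
rounded: [212, 101, 170]


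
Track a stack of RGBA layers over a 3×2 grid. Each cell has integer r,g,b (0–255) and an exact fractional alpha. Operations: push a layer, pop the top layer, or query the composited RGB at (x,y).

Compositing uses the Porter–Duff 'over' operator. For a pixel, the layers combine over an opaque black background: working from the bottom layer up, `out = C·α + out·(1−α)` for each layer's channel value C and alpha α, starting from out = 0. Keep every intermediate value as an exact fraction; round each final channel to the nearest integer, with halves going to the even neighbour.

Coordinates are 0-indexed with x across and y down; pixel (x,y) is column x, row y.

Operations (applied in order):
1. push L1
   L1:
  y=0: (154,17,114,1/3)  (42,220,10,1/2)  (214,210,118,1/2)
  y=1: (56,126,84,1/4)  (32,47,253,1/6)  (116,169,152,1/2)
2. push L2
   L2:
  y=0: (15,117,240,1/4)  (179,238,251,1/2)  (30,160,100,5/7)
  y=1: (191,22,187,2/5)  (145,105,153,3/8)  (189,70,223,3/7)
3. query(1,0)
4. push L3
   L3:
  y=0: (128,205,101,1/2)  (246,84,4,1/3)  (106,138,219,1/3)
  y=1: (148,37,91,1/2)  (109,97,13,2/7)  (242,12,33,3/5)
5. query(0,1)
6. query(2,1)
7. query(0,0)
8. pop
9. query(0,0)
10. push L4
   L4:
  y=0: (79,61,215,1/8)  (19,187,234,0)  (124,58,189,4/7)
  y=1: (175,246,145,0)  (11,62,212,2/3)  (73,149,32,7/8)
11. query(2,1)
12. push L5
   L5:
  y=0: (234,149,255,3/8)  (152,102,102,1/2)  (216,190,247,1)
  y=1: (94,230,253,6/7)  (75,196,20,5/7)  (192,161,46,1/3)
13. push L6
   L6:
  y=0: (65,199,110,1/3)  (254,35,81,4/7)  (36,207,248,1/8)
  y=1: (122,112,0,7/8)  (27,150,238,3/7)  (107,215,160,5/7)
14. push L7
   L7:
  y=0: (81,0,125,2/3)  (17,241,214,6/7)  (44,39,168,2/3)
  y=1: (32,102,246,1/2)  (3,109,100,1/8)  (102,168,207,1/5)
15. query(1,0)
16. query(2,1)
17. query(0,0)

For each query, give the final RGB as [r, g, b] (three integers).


query (1,0) [L1,L2] — begin 0,0,0
after L1 α=1/2: [21, 110, 5]
after L2 α=1/2: [100, 174, 128]
rounded: [100, 174, 128]

query (0,1) [L1,L2,L3] — begin 0,0,0
after L1 α=1/4: [14, 63/2, 21]
after L2 α=2/5: [424/5, 277/10, 437/5]
after L3 α=1/2: [582/5, 647/20, 446/5]
= [116, 32, 89]

(2,1) stack=L1,L2,L3; from [0,0,0]:
L1 α=1/2: [58, 169/2, 76]
L2 α=3/7: [799/7, 548/7, 139]
L3 α=3/5: [1336/7, 1348/35, 377/5]
rounded: [191, 39, 75]

query (0,0) [L1,L2,L3] — begin 0,0,0
L1 α=1/3: [154/3, 17/3, 38]
L2 α=1/4: [169/4, 67/2, 177/2]
L3 α=1/2: [681/8, 477/4, 379/4]
→ [85, 119, 95]

at x=0,y=0 over L1,L2:
+L1 (α=1/3) → [154/3, 17/3, 38]
+L2 (α=1/4) → [169/4, 67/2, 177/2]
→ [42, 34, 88]

query (2,1) [L1,L2,L4] — begin 0,0,0
after L1 α=1/2: [58, 169/2, 76]
after L2 α=3/7: [799/7, 548/7, 139]
after L4 α=7/8: [547/7, 7849/56, 363/8]
= [78, 140, 45]

at x=1,y=0 over L1,L2,L4,L5,L6,L7:
L1 α=1/2: [21, 110, 5]
L2 α=1/2: [100, 174, 128]
L4 α=0: [100, 174, 128]
L5 α=1/2: [126, 138, 115]
L6 α=4/7: [1394/7, 554/7, 669/7]
L7 α=6/7: [2108/49, 10676/49, 9657/49]
rounded: [43, 218, 197]

query (2,1) [L1,L2,L4,L5,L6,L7] — begin 0,0,0
+L1 (α=1/2) → [58, 169/2, 76]
+L2 (α=3/7) → [799/7, 548/7, 139]
+L4 (α=7/8) → [547/7, 7849/56, 363/8]
+L5 (α=1/3) → [2438/21, 4119/28, 547/12]
+L6 (α=5/7) → [16111/147, 19169/98, 5347/42]
+L7 (α=1/5) → [79438/735, 9314/49, 15041/105]
→ [108, 190, 143]

at x=0,y=0 over L1,L2,L4,L5,L6,L7:
L1 α=1/3: [154/3, 17/3, 38]
L2 α=1/4: [169/4, 67/2, 177/2]
L4 α=1/8: [1499/32, 591/16, 1669/16]
L5 α=3/8: [29959/256, 10107/128, 20585/128]
L6 α=1/3: [38279/384, 22843/192, 27625/192]
L7 α=2/3: [100487/1152, 22843/576, 75625/576]
rounded: [87, 40, 131]


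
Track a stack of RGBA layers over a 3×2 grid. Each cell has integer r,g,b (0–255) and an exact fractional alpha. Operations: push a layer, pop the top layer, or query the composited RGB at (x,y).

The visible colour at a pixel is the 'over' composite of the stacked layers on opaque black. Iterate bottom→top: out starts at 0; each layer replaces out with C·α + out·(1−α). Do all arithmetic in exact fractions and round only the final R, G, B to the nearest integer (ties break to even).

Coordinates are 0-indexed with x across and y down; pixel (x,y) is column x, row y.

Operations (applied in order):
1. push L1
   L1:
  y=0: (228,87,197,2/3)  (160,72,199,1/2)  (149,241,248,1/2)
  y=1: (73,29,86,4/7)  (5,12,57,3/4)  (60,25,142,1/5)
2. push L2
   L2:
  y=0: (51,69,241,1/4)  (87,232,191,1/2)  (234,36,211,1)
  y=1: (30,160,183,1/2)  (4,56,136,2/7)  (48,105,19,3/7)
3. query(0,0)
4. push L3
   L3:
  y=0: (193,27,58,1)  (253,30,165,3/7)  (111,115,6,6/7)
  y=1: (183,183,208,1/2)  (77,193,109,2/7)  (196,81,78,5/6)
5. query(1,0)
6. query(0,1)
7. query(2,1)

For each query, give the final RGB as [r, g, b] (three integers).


at x=0,y=0 over L1,L2:
after L1 α=2/3: [152, 58, 394/3]
after L2 α=1/4: [507/4, 243/4, 635/4]
= [127, 61, 159]

(1,0) stack=L1,L2,L3; from [0,0,0]:
L1 α=1/2: [80, 36, 199/2]
L2 α=1/2: [167/2, 134, 581/4]
L3 α=3/7: [1093/7, 626/7, 1076/7]
→ [156, 89, 154]

query (0,1) [L1,L2,L3] — begin 0,0,0
L1 α=4/7: [292/7, 116/7, 344/7]
L2 α=1/2: [251/7, 618/7, 1625/14]
L3 α=1/2: [766/7, 1899/14, 4537/28]
→ [109, 136, 162]

(2,1) stack=L1,L2,L3; from [0,0,0]:
L1 α=1/5: [12, 5, 142/5]
L2 α=3/7: [192/7, 335/7, 853/35]
L3 α=5/6: [3526/21, 1585/21, 14503/210]
= [168, 75, 69]


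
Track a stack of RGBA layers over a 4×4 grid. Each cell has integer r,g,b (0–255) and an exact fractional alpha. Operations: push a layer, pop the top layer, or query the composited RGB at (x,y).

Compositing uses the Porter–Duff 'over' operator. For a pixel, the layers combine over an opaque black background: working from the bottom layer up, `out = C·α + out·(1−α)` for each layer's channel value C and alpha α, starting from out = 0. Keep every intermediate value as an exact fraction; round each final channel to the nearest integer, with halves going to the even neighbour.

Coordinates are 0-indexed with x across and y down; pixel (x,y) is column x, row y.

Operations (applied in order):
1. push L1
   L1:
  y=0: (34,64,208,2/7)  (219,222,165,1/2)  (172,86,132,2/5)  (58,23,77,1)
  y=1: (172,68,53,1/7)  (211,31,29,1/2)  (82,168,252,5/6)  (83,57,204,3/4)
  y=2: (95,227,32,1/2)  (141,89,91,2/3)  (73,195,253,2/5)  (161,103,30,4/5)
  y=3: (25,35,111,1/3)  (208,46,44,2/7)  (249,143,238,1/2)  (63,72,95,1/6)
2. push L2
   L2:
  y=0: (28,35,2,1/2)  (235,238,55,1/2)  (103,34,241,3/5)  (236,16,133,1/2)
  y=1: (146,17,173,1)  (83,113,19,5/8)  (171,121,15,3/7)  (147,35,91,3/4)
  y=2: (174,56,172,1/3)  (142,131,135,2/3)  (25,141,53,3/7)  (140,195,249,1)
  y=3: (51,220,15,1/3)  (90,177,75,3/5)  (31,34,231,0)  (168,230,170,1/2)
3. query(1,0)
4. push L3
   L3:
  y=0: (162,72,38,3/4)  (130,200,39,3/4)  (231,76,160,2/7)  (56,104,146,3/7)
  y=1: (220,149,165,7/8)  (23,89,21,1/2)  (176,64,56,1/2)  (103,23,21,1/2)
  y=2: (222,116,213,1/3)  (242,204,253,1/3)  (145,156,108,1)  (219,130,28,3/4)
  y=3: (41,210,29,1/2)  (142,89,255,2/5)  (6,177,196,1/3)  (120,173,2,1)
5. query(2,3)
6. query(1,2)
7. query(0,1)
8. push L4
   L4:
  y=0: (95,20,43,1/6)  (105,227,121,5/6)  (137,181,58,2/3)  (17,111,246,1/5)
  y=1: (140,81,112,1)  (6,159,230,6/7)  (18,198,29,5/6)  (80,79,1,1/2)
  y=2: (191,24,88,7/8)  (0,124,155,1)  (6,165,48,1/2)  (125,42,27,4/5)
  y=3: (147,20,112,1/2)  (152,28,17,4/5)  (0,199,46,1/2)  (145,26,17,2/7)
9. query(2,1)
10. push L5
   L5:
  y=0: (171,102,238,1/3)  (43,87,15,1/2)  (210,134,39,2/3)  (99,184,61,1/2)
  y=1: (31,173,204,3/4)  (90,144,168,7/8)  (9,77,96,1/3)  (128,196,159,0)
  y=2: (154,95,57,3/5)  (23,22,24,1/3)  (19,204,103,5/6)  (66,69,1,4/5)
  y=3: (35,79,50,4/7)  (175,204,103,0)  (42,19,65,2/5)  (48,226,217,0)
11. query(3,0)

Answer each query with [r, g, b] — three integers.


query (1,0) [L1,L2] — begin 0,0,0
after L1 α=1/2: [219/2, 111, 165/2]
after L2 α=1/2: [689/4, 349/2, 275/4]
= [172, 174, 69]

(2,3) stack=L1,L2,L3; from [0,0,0]:
+L1 (α=1/2) → [249/2, 143/2, 119]
+L2 (α=0) → [249/2, 143/2, 119]
+L3 (α=1/3) → [85, 320/3, 434/3]
= [85, 107, 145]

(1,2) stack=L1,L2,L3; from [0,0,0]:
+L1 (α=2/3) → [94, 178/3, 182/3]
+L2 (α=2/3) → [126, 964/9, 992/9]
+L3 (α=1/3) → [494/3, 3764/27, 4261/27]
→ [165, 139, 158]

query (0,1) [L1,L2,L3] — begin 0,0,0
after L1 α=1/7: [172/7, 68/7, 53/7]
after L2 α=1: [146, 17, 173]
after L3 α=7/8: [843/4, 265/2, 166]
= [211, 132, 166]

(2,1) stack=L1,L2,L3,L4; from [0,0,0]:
+L1 (α=5/6) → [205/3, 140, 210]
+L2 (α=3/7) → [337/3, 923/7, 885/7]
+L3 (α=1/2) → [865/6, 1371/14, 1277/14]
+L4 (α=5/6) → [1405/36, 5077/28, 3307/84]
→ [39, 181, 39]

query (3,0) [L1,L2,L3,L4,L5] — begin 0,0,0
L1 α=1: [58, 23, 77]
L2 α=1/2: [147, 39/2, 105]
L3 α=3/7: [108, 390/7, 858/7]
L4 α=1/5: [449/5, 2337/35, 5154/35]
L5 α=1/2: [472/5, 8777/70, 7289/70]
rounded: [94, 125, 104]


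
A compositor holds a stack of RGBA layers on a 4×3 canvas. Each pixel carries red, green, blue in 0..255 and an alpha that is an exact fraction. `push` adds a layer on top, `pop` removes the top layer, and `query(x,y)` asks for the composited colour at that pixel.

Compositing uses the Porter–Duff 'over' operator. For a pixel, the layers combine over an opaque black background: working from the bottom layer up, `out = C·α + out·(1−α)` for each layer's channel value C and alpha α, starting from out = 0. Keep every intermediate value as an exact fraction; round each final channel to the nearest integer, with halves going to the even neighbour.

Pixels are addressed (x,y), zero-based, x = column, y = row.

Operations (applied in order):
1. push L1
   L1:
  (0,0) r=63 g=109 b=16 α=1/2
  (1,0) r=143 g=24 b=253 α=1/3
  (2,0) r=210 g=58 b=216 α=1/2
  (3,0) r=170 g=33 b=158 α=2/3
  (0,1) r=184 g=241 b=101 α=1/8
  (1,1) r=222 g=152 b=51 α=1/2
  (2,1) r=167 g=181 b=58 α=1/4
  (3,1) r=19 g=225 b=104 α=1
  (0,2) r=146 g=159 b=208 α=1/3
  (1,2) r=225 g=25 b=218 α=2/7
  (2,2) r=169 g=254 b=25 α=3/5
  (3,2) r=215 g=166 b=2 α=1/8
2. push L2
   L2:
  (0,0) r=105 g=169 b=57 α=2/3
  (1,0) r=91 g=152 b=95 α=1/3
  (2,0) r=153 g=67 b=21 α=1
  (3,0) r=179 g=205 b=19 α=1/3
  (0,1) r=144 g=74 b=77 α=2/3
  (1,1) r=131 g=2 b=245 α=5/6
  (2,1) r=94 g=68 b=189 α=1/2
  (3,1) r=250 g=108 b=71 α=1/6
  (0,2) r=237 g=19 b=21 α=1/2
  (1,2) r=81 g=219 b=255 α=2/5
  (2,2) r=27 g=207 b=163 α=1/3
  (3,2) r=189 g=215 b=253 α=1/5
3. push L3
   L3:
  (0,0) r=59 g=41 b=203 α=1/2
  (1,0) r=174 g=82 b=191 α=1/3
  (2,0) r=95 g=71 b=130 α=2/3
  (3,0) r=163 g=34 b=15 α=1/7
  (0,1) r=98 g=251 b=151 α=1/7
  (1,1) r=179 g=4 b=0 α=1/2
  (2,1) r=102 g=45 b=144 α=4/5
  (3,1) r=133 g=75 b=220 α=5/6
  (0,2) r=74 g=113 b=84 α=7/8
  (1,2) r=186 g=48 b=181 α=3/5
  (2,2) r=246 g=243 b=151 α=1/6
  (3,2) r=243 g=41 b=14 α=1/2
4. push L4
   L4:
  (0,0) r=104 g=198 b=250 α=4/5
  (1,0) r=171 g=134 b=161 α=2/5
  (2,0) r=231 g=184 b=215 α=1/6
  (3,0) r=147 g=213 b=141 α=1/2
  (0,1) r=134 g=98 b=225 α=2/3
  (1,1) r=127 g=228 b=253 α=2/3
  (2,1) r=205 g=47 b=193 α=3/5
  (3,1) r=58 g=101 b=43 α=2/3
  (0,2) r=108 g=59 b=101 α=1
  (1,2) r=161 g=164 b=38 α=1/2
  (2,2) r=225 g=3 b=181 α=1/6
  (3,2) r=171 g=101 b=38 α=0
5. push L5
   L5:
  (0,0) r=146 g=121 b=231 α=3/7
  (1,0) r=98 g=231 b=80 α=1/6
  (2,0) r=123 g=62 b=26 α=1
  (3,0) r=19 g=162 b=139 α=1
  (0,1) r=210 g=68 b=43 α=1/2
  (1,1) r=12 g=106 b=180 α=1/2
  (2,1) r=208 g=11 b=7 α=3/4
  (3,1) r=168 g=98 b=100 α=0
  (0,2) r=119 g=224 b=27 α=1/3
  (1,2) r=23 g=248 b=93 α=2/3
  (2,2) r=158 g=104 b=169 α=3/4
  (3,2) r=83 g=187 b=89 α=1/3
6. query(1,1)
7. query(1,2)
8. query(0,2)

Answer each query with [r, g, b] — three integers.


query (1,1) [L1,L2,L3,L4,L5] — begin 0,0,0
after L1 α=1/2: [111, 76, 51/2]
after L2 α=5/6: [383/3, 43/3, 2501/12]
after L3 α=1/2: [460/3, 55/6, 2501/24]
after L4 α=2/3: [1222/9, 2791/18, 14645/72]
after L5 α=1/2: [665/9, 4699/36, 27605/144]
= [74, 131, 192]

at x=1,y=2 over L1,L2,L3,L4,L5:
L1 α=2/7: [450/7, 50/7, 436/7]
L2 α=2/5: [2484/35, 3216/35, 4878/35]
L3 α=3/5: [24498/175, 11472/175, 28761/175]
L4 α=1/2: [52673/350, 20086/175, 35411/350]
L5 α=2/3: [68773/1050, 106886/525, 100511/1050]
rounded: [65, 204, 96]

(0,2) stack=L1,L2,L3,L4,L5; from [0,0,0]:
L1 α=1/3: [146/3, 53, 208/3]
L2 α=1/2: [857/6, 36, 271/6]
L3 α=7/8: [3965/48, 827/8, 3799/48]
L4 α=1: [108, 59, 101]
L5 α=1/3: [335/3, 114, 229/3]
= [112, 114, 76]
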